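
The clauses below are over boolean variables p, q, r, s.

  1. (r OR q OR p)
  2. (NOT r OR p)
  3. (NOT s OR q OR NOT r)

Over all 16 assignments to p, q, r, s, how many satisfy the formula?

9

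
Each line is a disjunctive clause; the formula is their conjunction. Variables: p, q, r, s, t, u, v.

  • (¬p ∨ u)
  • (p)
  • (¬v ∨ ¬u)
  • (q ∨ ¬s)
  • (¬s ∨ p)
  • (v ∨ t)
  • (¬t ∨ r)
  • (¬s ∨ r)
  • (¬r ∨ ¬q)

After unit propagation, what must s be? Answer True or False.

(p) stands alone — p = True.
In (u ∨ ¬p), ¬p is now false; u must hold, so u = True.
(¬u ∨ ¬v) with u = True leaves only ¬v, so v = False.
In (t ∨ v), v is now false; t must hold, so t = True.
In (r ∨ ¬t), ¬t is now false; r must hold, so r = True.
(¬r ∨ ¬q) with r = True leaves only ¬q, so q = False.
(q ∨ ¬s) with q = False leaves only ¬s, so s = False.

False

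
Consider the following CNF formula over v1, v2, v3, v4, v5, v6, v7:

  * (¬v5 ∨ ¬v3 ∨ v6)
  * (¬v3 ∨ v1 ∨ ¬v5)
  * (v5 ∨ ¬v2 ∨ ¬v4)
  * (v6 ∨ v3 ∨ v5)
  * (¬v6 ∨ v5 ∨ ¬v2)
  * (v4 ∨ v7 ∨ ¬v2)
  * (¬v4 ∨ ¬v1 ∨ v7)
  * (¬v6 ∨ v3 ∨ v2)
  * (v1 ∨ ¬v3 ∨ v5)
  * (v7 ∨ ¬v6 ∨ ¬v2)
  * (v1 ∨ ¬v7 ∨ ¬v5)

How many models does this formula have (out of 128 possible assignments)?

22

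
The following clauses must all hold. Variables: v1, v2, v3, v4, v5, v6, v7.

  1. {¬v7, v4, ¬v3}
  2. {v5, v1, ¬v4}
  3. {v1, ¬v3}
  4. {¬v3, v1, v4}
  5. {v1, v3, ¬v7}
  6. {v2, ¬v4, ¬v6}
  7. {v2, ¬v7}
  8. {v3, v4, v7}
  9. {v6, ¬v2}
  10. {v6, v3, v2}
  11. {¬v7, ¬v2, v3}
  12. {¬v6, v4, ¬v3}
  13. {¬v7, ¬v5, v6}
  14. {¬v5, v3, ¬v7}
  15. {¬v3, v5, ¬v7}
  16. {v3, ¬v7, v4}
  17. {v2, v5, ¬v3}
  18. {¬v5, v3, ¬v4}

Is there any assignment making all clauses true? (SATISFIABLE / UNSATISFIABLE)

SATISFIABLE

v1 occurs only positively in the remaining clauses — set v1 = True.
Try v2 = True.
  then v6 is forced to True.
Branch on v3: take v3 = True.
  then v4 is forced to True.
Try v5 = True.
v7 is now unconstrained; take v7 = False.
Every clause has at least one true literal under this assignment.
So v1 = T, v2 = T, v3 = T, v4 = T, v5 = T, v6 = T, v7 = F is a satisfying assignment.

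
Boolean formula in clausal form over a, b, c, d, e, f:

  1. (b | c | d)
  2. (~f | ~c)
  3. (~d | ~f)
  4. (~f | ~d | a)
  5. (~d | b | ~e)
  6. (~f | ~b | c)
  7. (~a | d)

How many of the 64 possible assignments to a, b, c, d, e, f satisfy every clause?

18

Split on d, then f.
  d=T, f=T: a clause becomes empty — 0.
  d=T, f=F: a, c free; 3 ways for (b,e) × 2^2 = 12.
  d=F, f=T: a clause becomes empty — 0.
  d=F, f=F: e free; 3 ways for (a,b,c) × 2^1 = 6.
Total: 0 + 12 + 0 + 6 = 18.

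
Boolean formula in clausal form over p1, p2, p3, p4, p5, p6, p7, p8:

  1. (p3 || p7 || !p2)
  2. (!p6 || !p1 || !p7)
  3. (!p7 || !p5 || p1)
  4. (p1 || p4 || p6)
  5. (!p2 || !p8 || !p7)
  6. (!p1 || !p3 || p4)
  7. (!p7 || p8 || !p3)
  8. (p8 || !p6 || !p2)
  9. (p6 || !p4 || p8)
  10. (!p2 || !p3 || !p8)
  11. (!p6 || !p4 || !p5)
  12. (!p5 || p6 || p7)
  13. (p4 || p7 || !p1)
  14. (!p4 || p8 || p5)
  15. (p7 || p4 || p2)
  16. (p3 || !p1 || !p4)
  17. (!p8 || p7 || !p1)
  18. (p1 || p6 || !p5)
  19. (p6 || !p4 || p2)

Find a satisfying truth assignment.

p1 = False, p2 = False, p3 = True, p4 = True, p5 = False, p6 = True, p7 = False, p8 = True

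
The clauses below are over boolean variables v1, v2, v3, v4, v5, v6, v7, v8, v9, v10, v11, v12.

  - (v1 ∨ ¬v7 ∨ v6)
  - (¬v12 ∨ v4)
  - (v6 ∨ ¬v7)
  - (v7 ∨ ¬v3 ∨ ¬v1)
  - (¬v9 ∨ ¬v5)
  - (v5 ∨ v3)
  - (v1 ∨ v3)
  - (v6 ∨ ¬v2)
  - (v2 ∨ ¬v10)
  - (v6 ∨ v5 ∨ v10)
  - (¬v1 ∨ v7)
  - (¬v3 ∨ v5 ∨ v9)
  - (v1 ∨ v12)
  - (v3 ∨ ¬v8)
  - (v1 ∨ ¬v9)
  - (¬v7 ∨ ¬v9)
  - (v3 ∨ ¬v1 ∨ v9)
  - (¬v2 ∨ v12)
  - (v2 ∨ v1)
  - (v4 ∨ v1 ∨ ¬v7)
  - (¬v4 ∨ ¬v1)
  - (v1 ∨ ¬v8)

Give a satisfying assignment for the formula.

Pure literal: v6 appears only positively; assign v6 = True.
Try v1 = True.
  then v7 is forced to True.
  then v9 is forced to False.
  then v3 is forced to True.
  then v5 is forced to True.
  then v4 is forced to False.
  then v12 is forced to False.
  then v2 is forced to False.
  then v10 is forced to False.
v8, v11 are now unconstrained; take v8 = True, v11 = False.
Check each clause:
  1. (v1 ∨ ¬v7 ∨ v6) — v6 is true.
  2. (¬v12 ∨ v4) — ¬v12 is true.
  3. (¬v7 ∨ v6) — v6 is true.
  4. (v7 ∨ ¬v1 ∨ ¬v3) — v7 is true.
  5. (¬v9 ∨ ¬v5) — ¬v9 is true.
  6. (v3 ∨ v5) — v3 is true.
  7. (v3 ∨ v1) — v1 is true.
  8. (¬v2 ∨ v6) — v6 is true.
  9. (¬v10 ∨ v2) — ¬v10 is true.
  10. (v5 ∨ v6 ∨ v10) — v5 is true.
  11. (¬v1 ∨ v7) — v7 is true.
  12. (v9 ∨ ¬v3 ∨ v5) — v5 is true.
  13. (v1 ∨ v12) — v1 is true.
  14. (v3 ∨ ¬v8) — v3 is true.
  15. (v1 ∨ ¬v9) — v1 is true.
  16. (¬v7 ∨ ¬v9) — ¬v9 is true.
  17. (v9 ∨ ¬v1 ∨ v3) — v3 is true.
  18. (v12 ∨ ¬v2) — ¬v2 is true.
  19. (v2 ∨ v1) — v1 is true.
  20. (¬v7 ∨ v4 ∨ v1) — v1 is true.
  21. (¬v4 ∨ ¬v1) — ¬v4 is true.
  22. (¬v8 ∨ v1) — v1 is true.

v1=T, v2=F, v3=T, v4=F, v5=T, v6=T, v7=T, v8=T, v9=F, v10=F, v11=F, v12=F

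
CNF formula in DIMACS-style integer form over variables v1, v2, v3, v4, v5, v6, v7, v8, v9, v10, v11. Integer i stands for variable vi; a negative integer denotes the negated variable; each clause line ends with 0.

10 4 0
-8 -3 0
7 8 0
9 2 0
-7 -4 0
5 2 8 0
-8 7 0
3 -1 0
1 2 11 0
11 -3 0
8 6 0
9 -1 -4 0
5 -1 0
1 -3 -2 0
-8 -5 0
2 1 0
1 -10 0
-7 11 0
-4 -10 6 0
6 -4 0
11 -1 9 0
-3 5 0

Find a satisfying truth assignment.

v1=T, v2=T, v3=T, v4=F, v5=T, v6=T, v7=T, v8=F, v9=F, v10=T, v11=T

v6 occurs only positively in the remaining clauses — set v6 = True.
v11 occurs only positively in the remaining clauses — set v11 = True.
Branch on v1: take v1 = True.
  then v3 is forced to True.
  then v8 is forced to False.
  then v7 is forced to True.
  then v4 is forced to False.
  then v10 is forced to True.
  then v5 is forced to True.
Set v2 = True and propagate.
v9 is now unconstrained; take v9 = False.
Every clause has at least one true literal under this assignment.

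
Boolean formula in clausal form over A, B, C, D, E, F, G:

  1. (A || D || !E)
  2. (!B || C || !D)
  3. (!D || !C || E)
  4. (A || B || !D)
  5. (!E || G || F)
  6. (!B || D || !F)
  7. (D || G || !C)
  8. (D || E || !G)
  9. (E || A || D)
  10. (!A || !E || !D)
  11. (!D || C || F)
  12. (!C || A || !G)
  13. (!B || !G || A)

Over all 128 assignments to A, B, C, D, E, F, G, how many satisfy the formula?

Split on D, then A.
  D=T, A=T: remaining (B,C,E,F,G) ∈ {(F,F,F,T,F); (F,F,F,T,T)} — 2.
  D=T, A=F: remaining (B,C,E,F,G) ∈ {(T,T,T,T,F)} — 1.
  D=F, A=T: 10 of the 32 assignments to (B,C,E,F,G) work.
  D=F, A=F: a clause becomes empty — 0.
Total: 2 + 1 + 10 + 0 = 13.

13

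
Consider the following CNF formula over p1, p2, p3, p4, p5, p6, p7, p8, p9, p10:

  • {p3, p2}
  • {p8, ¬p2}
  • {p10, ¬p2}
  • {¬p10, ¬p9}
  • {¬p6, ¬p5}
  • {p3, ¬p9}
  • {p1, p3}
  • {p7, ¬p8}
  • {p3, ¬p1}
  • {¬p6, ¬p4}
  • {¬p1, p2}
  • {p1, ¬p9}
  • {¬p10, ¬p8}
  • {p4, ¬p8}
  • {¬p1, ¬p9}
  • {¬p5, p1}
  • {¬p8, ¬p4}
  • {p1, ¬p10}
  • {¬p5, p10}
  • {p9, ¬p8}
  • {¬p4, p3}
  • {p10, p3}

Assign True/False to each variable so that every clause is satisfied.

p3 occurs only positively in the remaining clauses — set p3 = True.
p5 occurs only negated in the remaining clauses — set p5 = False.
Try p1 = False.
  then p9 is forced to False.
  then p10 is forced to False.
  then p2 is forced to False.
  then p8 is forced to False.
Try p4 = True.
  then p6 is forced to False.
p7 is now unconstrained; take p7 = False.

p1=F  p2=F  p3=T  p4=T  p5=F  p6=F  p7=F  p8=F  p9=F  p10=F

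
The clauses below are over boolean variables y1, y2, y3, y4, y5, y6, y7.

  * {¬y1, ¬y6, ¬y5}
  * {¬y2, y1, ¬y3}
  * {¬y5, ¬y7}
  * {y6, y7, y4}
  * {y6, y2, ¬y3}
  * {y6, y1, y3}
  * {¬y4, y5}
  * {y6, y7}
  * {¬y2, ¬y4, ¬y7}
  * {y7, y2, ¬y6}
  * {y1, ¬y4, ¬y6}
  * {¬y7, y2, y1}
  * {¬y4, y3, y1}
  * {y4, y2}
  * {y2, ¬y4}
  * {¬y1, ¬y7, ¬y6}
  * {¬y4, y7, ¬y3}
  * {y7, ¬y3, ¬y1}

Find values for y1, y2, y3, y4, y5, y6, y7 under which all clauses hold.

y1 = 0, y2 = 1, y3 = 0, y4 = 0, y5 = 0, y6 = 1, y7 = 1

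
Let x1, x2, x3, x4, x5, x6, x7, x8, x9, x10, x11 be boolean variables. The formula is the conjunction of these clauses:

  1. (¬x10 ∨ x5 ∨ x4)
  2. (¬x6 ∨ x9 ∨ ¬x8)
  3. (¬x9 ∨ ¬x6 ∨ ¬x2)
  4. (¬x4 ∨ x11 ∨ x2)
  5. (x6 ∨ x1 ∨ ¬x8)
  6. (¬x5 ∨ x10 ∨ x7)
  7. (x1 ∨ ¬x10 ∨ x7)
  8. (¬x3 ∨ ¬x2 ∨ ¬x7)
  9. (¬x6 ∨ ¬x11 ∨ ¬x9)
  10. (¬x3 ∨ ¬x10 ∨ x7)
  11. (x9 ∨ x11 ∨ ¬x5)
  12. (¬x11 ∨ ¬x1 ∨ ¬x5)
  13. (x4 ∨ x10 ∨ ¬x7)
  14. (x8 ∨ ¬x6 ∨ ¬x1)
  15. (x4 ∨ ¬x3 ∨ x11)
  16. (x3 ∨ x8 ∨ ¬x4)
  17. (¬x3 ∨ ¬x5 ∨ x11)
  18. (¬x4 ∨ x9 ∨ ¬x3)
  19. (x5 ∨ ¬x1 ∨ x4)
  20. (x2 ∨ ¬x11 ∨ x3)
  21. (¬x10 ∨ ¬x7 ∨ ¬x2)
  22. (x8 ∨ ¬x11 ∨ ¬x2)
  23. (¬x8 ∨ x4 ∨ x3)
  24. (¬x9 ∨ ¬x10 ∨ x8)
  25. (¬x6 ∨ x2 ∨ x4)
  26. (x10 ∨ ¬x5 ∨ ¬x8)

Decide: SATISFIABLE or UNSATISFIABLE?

SATISFIABLE

Set x1 = True and propagate.
The remaining clauses are satisfied by x2 = True, x3 = False, x4 = True, x5 = False, x6 = False, x7 = False, x8 = True, x9 = True, x10 = True, x11 = True.
So x1=True, x2=True, x3=False, x4=True, x5=False, x6=False, x7=False, x8=True, x9=True, x10=True, x11=True is a satisfying assignment.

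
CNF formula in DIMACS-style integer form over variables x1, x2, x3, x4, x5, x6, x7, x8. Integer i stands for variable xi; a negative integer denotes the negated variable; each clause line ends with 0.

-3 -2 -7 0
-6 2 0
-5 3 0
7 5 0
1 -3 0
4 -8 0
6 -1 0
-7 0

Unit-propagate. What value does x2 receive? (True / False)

True

(~x7) is a unit clause: x7 = False.
(x7 \/ x5): since x7 = False, the clause reduces to (x5). x5 = True.
In (~x5 \/ x3), ~x5 is now false; x3 must hold, so x3 = True.
In (x1 \/ ~x3), ~x3 is now false; x1 must hold, so x1 = True.
In (~x1 \/ x6), ~x1 is now false; x6 must hold, so x6 = True.
(x2 \/ ~x6): since x6 = True, the clause reduces to (x2). x2 = True.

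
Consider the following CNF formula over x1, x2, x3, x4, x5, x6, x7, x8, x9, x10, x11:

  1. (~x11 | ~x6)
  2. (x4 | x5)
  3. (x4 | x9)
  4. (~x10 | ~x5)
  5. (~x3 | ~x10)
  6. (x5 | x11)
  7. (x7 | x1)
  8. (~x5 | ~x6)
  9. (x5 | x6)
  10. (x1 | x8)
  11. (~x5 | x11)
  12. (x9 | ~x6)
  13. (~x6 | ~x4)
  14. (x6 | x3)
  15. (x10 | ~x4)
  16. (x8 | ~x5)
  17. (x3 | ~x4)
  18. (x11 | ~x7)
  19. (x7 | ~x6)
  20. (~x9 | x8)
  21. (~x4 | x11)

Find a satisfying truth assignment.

Pure literal: x8 appears only positively; assign x8 = True.
Branch on x1: take x1 = False.
  then x7 is forced to True.
  then x11 is forced to True.
  then x6 is forced to False.
  then x5 is forced to True.
  then x10 is forced to False.
  then x3 is forced to True.
  then x4 is forced to False.
  then x9 is forced to True.
x2 is now unconstrained; take x2 = True.
Every clause has at least one true literal under this assignment.

x1=F, x2=T, x3=T, x4=F, x5=T, x6=F, x7=T, x8=T, x9=T, x10=F, x11=T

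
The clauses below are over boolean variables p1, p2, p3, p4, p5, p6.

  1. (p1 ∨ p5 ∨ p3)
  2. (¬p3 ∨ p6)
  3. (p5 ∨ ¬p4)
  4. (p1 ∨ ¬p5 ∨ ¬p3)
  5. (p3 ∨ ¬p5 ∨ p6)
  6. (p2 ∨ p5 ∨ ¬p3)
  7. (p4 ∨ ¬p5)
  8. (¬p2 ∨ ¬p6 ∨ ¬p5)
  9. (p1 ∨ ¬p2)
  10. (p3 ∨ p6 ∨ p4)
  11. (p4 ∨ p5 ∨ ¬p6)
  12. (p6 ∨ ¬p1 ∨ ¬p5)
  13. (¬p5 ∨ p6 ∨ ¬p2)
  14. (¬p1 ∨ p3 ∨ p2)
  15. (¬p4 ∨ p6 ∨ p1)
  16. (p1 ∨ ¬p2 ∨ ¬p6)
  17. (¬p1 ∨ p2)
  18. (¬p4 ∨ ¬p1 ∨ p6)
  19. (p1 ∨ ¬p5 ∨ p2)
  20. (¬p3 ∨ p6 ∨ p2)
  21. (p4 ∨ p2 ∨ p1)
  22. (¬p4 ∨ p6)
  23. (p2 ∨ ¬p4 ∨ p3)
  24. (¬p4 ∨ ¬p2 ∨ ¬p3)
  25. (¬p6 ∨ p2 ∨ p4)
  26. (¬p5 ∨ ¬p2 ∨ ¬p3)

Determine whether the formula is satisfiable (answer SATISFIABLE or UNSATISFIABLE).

UNSATISFIABLE

p2 = True:
  p6 = True:
    propagation gives p5=False, p4=False; an empty clause results — contradiction.
  p6 = False:
    propagation gives p3=False, p5=False, p4=False; an empty clause results — contradiction.
p2 = False:
  propagation gives p1=False, p5=False, p3=True; an empty clause results — contradiction.
Every branch closes, so no satisfying assignment exists.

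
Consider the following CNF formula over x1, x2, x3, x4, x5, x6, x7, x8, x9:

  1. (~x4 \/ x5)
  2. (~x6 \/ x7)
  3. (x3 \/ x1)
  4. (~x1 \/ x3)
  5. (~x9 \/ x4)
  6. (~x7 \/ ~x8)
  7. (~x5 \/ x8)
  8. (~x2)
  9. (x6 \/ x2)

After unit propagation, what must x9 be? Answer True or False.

(~x2) is a unit clause: x2 = False.
(x6 \/ x2): since x2 = False, the clause reduces to (x6). x6 = True.
(x7 \/ ~x6) with x6 = True leaves only x7, so x7 = True.
(~x8 \/ ~x7) with x7 = True leaves only ~x8, so x8 = False.
From (x8 \/ ~x5) and x8 = False: x5 = False.
(~x4 \/ x5) with x5 = False leaves only ~x4, so x4 = False.
(~x9 \/ x4): since x4 = False, the clause reduces to (~x9). x9 = False.

False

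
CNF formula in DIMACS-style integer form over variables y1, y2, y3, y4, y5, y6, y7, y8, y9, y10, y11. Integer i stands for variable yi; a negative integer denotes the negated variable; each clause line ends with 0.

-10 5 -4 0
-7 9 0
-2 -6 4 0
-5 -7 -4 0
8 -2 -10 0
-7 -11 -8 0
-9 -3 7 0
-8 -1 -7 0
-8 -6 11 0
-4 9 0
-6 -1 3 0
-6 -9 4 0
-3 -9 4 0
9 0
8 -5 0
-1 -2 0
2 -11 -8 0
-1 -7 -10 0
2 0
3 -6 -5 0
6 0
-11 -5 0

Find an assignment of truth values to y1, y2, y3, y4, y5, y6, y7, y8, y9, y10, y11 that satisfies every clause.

y1 = F  y2 = T  y3 = F  y4 = T  y5 = F  y6 = T  y7 = F  y8 = F  y9 = T  y10 = F  y11 = F

Unit propagation: (y9) forces y9 = True.
The clause (y2) is unit: y2 must be True.
Unit propagation: (!y1) forces y1 = False.
The clause (y6) is unit: y6 must be True.
Unit propagation: (y4) forces y4 = True.
y10 occurs only negated in the remaining clauses — set y10 = False.
Set y3 = False and propagate.
  then y5 is forced to False.
Set y7 = False and propagate.
For the remaining variables, y8 = False, y11 = False works.
Every clause has at least one true literal under this assignment.
Check each clause:
  1. (!y4 || y5 || !y10) — !y10 is true.
  2. (!y7 || y9) — y9 is true.
  3. (!y6 || y4 || !y2) — y4 is true.
  4. (!y5 || !y7 || !y4) — !y7 is true.
  5. (y8 || !y10 || !y2) — !y10 is true.
  6. (!y8 || !y11 || !y7) — !y8 is true.
  7. (y7 || !y9 || !y3) — !y3 is true.
  8. (!y7 || !y1 || !y8) — !y8 is true.
  9. (y11 || !y8 || !y6) — !y8 is true.
  10. (!y4 || y9) — y9 is true.
  11. (y3 || !y6 || !y1) — !y1 is true.
  12. (!y9 || y4 || !y6) — y4 is true.
  13. (!y9 || !y3 || y4) — y4 is true.
  14. (y9) — y9 is true.
  15. (y8 || !y5) — !y5 is true.
  16. (!y2 || !y1) — !y1 is true.
  17. (!y8 || y2 || !y11) — !y8 is true.
  18. (!y10 || !y7 || !y1) — !y7 is true.
  19. (y2) — y2 is true.
  20. (!y5 || y3 || !y6) — !y5 is true.
  21. (y6) — y6 is true.
  22. (!y11 || !y5) — !y5 is true.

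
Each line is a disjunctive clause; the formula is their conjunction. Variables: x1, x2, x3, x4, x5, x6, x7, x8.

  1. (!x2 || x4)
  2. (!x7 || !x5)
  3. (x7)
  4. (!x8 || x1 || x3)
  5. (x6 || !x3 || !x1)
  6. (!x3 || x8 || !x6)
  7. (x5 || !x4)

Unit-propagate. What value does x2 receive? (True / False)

Unit clause (x7) sets x7 = True.
From (!x7 || !x5) and x7 = True: x5 = False.
In (!x4 || x5), x5 is now false; !x4 must hold, so x4 = False.
In (x4 || !x2), x4 is now false; !x2 must hold, so x2 = False.

False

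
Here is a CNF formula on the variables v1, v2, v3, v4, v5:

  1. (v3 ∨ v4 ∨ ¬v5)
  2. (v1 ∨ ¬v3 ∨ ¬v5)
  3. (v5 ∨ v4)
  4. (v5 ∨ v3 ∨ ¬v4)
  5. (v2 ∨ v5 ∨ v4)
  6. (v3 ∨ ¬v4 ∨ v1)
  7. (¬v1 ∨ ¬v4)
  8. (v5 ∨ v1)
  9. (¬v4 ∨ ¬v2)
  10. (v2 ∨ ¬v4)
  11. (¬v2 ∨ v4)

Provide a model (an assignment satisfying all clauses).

v1=True, v2=False, v3=True, v4=False, v5=True

Branch on v1: take v1 = True.
  then v4 is forced to False.
  then v5 is forced to True.
  then v3 is forced to True.
  then v2 is forced to False.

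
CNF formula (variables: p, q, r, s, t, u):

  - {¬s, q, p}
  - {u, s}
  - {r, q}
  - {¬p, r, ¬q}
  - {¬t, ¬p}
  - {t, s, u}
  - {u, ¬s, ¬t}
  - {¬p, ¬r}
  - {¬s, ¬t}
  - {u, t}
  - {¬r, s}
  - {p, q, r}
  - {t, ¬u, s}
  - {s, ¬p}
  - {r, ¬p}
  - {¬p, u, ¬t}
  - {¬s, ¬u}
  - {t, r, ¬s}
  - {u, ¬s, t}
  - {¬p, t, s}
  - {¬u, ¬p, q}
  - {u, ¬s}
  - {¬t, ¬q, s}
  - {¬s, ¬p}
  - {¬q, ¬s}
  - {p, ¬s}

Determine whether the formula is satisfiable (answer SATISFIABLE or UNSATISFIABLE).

UNSATISFIABLE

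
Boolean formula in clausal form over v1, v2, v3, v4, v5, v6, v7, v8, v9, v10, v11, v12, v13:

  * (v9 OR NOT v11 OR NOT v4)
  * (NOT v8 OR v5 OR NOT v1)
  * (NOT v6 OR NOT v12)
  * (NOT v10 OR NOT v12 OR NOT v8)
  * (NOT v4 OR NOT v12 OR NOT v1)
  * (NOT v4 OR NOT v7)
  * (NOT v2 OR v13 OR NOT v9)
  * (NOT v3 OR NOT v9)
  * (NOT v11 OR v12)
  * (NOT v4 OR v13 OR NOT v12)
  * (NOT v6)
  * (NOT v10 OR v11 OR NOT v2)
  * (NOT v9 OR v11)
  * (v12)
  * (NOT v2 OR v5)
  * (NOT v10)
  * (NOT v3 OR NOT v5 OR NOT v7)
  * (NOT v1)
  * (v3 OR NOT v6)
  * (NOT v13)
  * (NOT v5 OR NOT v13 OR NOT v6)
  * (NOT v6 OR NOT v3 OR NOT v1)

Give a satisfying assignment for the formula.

The clause (NOT v6) is unit: v6 must be False.
The clause (v12) is unit: v12 must be True.
The clause (NOT v10) is unit: v10 must be False.
The clause (NOT v1) is unit: v1 must be False.
(NOT v13) is a unit clause, so v13 = False.
Unit propagation: (NOT v4) forces v4 = False.
Pure literal: v2 appears only negated; assign v2 = False.
v3 occurs only negated in the remaining clauses — set v3 = False.
Branch on v9: take v9 = False.
v5, v7, v8, v11 are now unconstrained; take v5 = False, v7 = False, v8 = False, v11 = True.
Every clause has at least one true literal under this assignment.

v1=False, v2=False, v3=False, v4=False, v5=False, v6=False, v7=False, v8=False, v9=False, v10=False, v11=True, v12=True, v13=False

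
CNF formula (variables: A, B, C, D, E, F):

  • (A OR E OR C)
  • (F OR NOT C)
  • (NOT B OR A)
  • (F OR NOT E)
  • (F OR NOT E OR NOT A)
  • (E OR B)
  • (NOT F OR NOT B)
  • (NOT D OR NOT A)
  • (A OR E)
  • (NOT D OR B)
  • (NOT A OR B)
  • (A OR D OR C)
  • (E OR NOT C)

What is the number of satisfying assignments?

The models are:
  A=F B=F C=T D=F E=T F=T
  A=T B=T C=F D=F E=F F=F
Count: 2.

2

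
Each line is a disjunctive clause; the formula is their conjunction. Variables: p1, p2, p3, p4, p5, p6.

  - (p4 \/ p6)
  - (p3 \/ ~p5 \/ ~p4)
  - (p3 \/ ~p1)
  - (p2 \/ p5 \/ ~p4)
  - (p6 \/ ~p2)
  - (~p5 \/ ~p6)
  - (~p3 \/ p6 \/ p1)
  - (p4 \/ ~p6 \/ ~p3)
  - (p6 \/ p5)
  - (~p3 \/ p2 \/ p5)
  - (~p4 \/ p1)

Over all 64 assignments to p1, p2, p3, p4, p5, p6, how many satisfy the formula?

4

Satisfying assignments:
  p1=F p2=F p3=F p4=F p5=F p6=T
  p1=F p2=T p3=F p4=F p5=F p6=T
  p1=T p2=F p3=T p4=T p5=T p6=F
  p1=T p2=T p3=T p4=T p5=F p6=T
Count: 4.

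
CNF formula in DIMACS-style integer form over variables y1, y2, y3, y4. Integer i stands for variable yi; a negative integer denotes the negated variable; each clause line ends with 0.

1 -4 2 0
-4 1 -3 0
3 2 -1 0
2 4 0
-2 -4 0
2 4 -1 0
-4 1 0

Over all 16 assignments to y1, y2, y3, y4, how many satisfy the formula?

Satisfying assignments:
  y1=0 y2=1 y3=0 y4=0
  y1=0 y2=1 y3=1 y4=0
  y1=1 y2=0 y3=1 y4=1
  y1=1 y2=1 y3=0 y4=0
  y1=1 y2=1 y3=1 y4=0
Count: 5.

5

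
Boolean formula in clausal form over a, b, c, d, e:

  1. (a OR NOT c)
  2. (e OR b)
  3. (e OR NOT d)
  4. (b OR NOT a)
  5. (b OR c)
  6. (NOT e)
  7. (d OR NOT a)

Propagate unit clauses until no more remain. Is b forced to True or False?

Unit clause (NOT e) sets e = False.
(e OR b) with e = False leaves only b, so b = True.

True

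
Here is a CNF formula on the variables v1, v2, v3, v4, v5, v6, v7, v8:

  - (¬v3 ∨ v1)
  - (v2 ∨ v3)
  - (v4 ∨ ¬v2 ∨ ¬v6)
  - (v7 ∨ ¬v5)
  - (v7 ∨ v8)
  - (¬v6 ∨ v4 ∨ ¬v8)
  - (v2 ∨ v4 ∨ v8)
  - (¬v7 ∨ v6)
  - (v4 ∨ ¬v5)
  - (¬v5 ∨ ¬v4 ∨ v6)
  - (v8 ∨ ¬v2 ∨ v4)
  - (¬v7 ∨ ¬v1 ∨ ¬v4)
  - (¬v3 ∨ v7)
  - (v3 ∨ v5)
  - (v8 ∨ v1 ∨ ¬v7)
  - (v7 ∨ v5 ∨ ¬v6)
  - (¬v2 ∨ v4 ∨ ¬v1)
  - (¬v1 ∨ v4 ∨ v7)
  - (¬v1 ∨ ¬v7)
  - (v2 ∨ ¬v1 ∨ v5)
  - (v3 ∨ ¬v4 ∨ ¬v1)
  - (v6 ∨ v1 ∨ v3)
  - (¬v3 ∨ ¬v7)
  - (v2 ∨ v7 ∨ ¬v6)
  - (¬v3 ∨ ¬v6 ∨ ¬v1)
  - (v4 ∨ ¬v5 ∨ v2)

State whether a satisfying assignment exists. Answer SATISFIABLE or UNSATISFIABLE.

SATISFIABLE

Set v1 = False and propagate.
  then v3 is forced to False.
  then v2 is forced to True.
  then v5 is forced to True.
  then v7 is forced to True.
  then v6 is forced to True.
  then v4 is forced to True.
  then v8 is forced to True.
Every clause has at least one true literal under this assignment.
So v1=0, v2=1, v3=0, v4=1, v5=1, v6=1, v7=1, v8=1 is a satisfying assignment.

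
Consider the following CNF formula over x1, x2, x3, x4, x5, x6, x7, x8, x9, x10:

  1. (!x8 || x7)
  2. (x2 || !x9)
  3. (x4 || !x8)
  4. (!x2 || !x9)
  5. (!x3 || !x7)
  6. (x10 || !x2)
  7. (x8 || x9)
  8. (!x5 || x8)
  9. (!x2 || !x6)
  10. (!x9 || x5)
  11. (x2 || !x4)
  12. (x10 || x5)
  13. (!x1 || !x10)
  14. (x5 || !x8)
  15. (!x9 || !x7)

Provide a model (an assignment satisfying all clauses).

x1=F, x2=T, x3=F, x4=T, x5=T, x6=F, x7=T, x8=T, x9=F, x10=T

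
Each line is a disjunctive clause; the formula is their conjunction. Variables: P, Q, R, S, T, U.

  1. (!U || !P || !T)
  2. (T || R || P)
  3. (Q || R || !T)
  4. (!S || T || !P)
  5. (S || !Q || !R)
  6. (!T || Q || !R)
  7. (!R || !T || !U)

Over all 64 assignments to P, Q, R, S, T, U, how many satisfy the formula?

20

Case analysis on T and R:
  T=T, R=T: remaining (P,Q,S,U) ∈ {(F,T,T,F); (T,T,T,F)} — 2.
  T=T, R=F: S free; 3 ways for (P,Q,U) × 2^1 = 6.
  T=F, R=T: U free; 4 ways for (P,Q,S) × 2^1 = 8.
  T=F, R=F: remaining (P,Q,S,U) ∈ {(T,F,F,F); (T,F,F,T); (T,T,F,F); (T,T,F,T)} — 4.
Total: 2 + 6 + 8 + 4 = 20.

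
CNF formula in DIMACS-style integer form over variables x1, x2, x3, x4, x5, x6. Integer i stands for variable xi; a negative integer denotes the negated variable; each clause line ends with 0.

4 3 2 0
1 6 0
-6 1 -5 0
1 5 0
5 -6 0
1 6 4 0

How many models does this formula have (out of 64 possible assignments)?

21

Split on x1, then x6.
  x1=T, x6=T: 7 of the 16 assignments to (x2,x3,x4,x5) work.
  x1=T, x6=F: x5 free; 7 ways for (x2,x3,x4) × 2^1 = 14.
  x1=F, x6=T: a clause becomes empty — 0.
  x1=F, x6=F: a clause becomes empty — 0.
Total: 7 + 14 + 0 + 0 = 21.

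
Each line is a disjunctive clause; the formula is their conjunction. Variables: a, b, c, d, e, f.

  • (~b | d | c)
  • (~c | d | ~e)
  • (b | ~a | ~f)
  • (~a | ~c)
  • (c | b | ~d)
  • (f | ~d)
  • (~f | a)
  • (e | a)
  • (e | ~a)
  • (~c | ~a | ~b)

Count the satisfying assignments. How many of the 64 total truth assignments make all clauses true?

3

The models are:
  a=F b=F c=F d=F e=T f=F
  a=T b=F c=F d=F e=T f=F
  a=T b=T c=F d=T e=T f=T
That's 3 in total.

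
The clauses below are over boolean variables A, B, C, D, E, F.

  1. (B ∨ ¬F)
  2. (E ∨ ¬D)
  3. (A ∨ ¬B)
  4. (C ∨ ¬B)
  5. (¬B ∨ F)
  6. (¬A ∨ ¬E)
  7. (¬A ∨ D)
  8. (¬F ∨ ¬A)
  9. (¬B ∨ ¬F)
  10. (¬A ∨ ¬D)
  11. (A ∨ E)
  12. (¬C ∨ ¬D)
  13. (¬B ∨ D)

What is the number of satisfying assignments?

The models are:
  A=F B=F C=F D=F E=T F=F
  A=F B=F C=F D=T E=T F=F
  A=F B=F C=T D=F E=T F=F
Count: 3.

3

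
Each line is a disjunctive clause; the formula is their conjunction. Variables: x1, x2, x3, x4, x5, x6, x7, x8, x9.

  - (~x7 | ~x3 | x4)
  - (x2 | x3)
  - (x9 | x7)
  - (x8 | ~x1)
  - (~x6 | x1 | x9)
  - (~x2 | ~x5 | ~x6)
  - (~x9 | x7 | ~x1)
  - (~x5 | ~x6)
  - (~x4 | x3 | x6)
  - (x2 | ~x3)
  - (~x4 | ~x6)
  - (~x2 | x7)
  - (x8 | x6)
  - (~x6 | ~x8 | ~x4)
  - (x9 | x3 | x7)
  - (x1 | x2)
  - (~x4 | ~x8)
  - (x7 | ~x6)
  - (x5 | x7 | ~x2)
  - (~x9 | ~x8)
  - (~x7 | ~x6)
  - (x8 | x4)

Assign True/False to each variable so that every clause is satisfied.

x1=F, x2=T, x3=F, x4=F, x5=F, x6=F, x7=T, x8=T, x9=F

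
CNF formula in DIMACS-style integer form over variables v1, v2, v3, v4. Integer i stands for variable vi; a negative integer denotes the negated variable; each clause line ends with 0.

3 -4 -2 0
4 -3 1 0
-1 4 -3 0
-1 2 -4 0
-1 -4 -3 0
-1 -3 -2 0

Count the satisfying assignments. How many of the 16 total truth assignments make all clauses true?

Case analysis on v1 and v3:
  v1=T, v3=T: a clause becomes empty — 0.
  v1=T, v3=F: remaining (v2,v4) ∈ {(F,F); (T,F)} — 2.
  v1=F, v3=T: remaining (v2,v4) ∈ {(F,T); (T,T)} — 2.
  v1=F, v3=F: remaining (v2,v4) ∈ {(F,F); (F,T); (T,F)} — 3.
Total: 0 + 2 + 2 + 3 = 7.

7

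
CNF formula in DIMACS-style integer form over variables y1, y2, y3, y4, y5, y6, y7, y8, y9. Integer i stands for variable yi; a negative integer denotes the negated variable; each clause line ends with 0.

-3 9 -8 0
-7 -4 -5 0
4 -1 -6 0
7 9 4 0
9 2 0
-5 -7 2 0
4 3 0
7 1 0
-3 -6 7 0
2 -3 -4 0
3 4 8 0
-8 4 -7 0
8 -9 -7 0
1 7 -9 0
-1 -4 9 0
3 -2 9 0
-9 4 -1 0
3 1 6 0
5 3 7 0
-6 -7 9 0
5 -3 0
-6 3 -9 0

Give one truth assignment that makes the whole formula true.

y1 = T  y2 = T  y3 = F  y4 = T  y5 = F  y6 = F  y7 = T  y8 = T  y9 = T

Try y1 = True.
Try y2 = True.
Branch on y3: take y3 = False.
  then y4 is forced to True.
  then y9 is forced to True.
  then y6 is forced to False.
For the remaining variables, y5 = False, y7 = True, y8 = True works.
Every clause has at least one true literal under this assignment.
Check each clause:
  1. (~y3 \/ y9 \/ ~y8) — y9 is true.
  2. (~y5 \/ ~y4 \/ ~y7) — ~y5 is true.
  3. (y4 \/ ~y1 \/ ~y6) — ~y6 is true.
  4. (y7 \/ y4 \/ y9) — y9 is true.
  5. (y2 \/ y9) — y9 is true.
  6. (y2 \/ ~y5 \/ ~y7) — y2 is true.
  7. (y3 \/ y4) — y4 is true.
  8. (y7 \/ y1) — y1 is true.
  9. (~y6 \/ y7 \/ ~y3) — ~y6 is true.
  10. (~y3 \/ ~y4 \/ y2) — y2 is true.
  11. (y8 \/ y4 \/ y3) — y8 is true.
  12. (~y7 \/ y4 \/ ~y8) — y4 is true.
  13. (y8 \/ ~y9 \/ ~y7) — y8 is true.
  14. (~y9 \/ y7 \/ y1) — y1 is true.
  15. (~y1 \/ y9 \/ ~y4) — y9 is true.
  16. (y9 \/ ~y2 \/ y3) — y9 is true.
  17. (y4 \/ ~y9 \/ ~y1) — y4 is true.
  18. (y6 \/ y1 \/ y3) — y1 is true.
  19. (y7 \/ y5 \/ y3) — y7 is true.
  20. (y9 \/ ~y6 \/ ~y7) — ~y6 is true.
  21. (y5 \/ ~y3) — ~y3 is true.
  22. (y3 \/ ~y9 \/ ~y6) — ~y6 is true.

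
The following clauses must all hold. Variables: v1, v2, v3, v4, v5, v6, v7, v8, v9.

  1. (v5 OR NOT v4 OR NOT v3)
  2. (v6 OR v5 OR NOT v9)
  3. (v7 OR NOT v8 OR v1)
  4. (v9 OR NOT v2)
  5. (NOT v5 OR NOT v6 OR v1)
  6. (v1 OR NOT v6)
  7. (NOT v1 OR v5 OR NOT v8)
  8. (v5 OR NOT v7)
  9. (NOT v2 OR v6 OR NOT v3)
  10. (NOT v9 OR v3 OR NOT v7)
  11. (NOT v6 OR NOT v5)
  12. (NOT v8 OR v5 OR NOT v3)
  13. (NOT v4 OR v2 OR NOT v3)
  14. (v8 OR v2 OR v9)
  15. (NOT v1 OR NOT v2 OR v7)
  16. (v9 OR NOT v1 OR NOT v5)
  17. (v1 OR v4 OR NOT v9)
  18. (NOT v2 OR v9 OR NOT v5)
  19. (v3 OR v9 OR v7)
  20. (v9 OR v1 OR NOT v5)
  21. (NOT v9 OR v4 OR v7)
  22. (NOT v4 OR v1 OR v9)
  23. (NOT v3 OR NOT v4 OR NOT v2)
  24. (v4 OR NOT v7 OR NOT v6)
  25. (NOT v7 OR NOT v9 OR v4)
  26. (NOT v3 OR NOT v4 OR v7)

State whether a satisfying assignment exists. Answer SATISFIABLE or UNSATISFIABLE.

SATISFIABLE

Branch on v1: take v1 = False.
  then v6 is forced to False.
Branch on v2: take v2 = True.
  then v9 is forced to True.
  then v5 is forced to True.
  then v3 is forced to False.
  then v7 is forced to False.
  then v8 is forced to False.
  then v4 is forced to True.
Every clause has at least one true literal under this assignment.
So v1=F, v2=T, v3=F, v4=T, v5=T, v6=F, v7=F, v8=F, v9=T is a satisfying assignment.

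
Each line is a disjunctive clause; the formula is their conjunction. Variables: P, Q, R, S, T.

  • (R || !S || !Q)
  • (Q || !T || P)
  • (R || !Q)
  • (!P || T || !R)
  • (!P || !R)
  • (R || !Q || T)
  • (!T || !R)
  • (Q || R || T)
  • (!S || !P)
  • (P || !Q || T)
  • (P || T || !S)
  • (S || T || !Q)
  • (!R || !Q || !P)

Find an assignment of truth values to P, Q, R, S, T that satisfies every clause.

P=0, Q=0, R=1, S=0, T=0

Set P = False and propagate.
Set Q = False and propagate.
  then T is forced to False.
  then R is forced to True.
  then S is forced to False.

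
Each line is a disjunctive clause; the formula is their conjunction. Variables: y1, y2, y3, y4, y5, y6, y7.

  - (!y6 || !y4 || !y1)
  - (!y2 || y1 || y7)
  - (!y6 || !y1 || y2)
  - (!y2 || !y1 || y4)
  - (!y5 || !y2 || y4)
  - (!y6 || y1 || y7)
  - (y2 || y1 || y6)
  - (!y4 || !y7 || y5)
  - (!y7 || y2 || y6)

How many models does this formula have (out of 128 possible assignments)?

Case analysis on y1 and y2:
  y1=T, y2=T: y3 free; 3 ways for (y4,y5,y6,y7) × 2^1 = 6.
  y1=T, y2=F: forces y6=F; y7=F; y3, y4, y5 free → 2^3 = 8.
  y1=F, y2=T: y3, y6 free; 2 ways for (y4,y5,y7) × 2^2 = 8.
  y1=F, y2=F: y3 free; 3 ways for (y4,y5,y6,y7) × 2^1 = 6.
Total: 6 + 8 + 8 + 6 = 28.

28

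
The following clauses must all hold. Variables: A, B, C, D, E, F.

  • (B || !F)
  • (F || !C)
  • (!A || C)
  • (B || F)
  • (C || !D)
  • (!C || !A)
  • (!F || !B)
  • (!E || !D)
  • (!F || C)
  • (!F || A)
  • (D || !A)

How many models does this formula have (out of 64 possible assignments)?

2

Satisfying assignments:
  A=0 B=1 C=0 D=0 E=0 F=0
  A=0 B=1 C=0 D=0 E=1 F=0
That's 2 in total.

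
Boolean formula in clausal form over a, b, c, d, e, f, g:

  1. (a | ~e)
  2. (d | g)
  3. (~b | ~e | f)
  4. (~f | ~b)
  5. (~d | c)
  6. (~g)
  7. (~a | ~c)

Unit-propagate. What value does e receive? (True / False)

False

Unit clause (~g) sets g = False.
In (g | d), g is now false; d must hold, so d = True.
In (c | ~d), ~d is now false; c must hold, so c = True.
(~c | ~a): since c = True, the clause reduces to (~a). a = False.
In (a | ~e), a is now false; ~e must hold, so e = False.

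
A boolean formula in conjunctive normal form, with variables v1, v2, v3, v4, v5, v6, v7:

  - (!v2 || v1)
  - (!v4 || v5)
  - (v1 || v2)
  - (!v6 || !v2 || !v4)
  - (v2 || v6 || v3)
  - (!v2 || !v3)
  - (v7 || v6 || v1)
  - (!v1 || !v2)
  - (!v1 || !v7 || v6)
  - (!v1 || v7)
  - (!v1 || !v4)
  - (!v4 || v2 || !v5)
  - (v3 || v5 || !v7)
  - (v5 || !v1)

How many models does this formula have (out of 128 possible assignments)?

2

The models are:
  v1=1 v2=0 v3=0 v4=0 v5=1 v6=1 v7=1
  v1=1 v2=0 v3=1 v4=0 v5=1 v6=1 v7=1
That's 2 in total.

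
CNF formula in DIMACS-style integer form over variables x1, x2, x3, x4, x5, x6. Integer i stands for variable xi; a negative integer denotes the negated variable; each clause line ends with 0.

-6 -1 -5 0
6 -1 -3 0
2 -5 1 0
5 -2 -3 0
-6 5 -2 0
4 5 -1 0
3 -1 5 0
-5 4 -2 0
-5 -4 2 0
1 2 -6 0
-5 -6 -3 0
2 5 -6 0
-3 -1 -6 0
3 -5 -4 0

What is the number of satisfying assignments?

Split on x5, then x1.
  x5=1, x1=1: remaining (x2,x3,x4,x6) ∈ {(0,0,0,0)} — 1.
  x5=1, x1=0: remaining (x2,x3,x4,x6) ∈ {(1,1,1,0)} — 1.
  x5=0, x1=1: a clause becomes empty — 0.
  x5=0, x1=0: x4 free; 3 ways for (x2,x3,x6) × 2^1 = 6.
Total: 1 + 1 + 0 + 6 = 8.

8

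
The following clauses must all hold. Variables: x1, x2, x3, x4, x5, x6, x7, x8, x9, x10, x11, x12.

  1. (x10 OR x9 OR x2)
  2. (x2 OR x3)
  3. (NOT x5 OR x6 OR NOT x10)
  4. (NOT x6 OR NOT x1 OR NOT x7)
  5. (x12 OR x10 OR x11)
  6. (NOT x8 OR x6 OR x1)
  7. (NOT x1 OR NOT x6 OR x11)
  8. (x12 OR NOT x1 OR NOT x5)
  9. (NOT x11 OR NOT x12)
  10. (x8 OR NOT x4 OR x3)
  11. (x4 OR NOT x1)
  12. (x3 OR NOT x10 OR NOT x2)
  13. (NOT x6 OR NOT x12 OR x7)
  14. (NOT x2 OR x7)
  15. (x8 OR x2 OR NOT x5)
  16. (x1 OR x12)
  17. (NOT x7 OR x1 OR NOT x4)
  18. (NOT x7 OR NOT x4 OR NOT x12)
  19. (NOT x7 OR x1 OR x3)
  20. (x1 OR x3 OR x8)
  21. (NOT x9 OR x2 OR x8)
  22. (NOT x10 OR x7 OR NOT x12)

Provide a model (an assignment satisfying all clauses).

x1=True, x2=True, x3=True, x4=True, x5=False, x6=False, x7=True, x8=True, x9=False, x10=False, x11=True, x12=False

Check each clause:
  1. (x10 OR x2 OR x9) — x2 is true.
  2. (x3 OR x2) — x2 is true.
  3. (NOT x5 OR x6 OR NOT x10) — NOT x5 is true.
  4. (NOT x6 OR NOT x7 OR NOT x1) — NOT x6 is true.
  5. (x11 OR x10 OR x12) — x11 is true.
  6. (NOT x8 OR x6 OR x1) — x1 is true.
  7. (x11 OR NOT x1 OR NOT x6) — NOT x6 is true.
  8. (x12 OR NOT x1 OR NOT x5) — NOT x5 is true.
  9. (NOT x12 OR NOT x11) — NOT x12 is true.
  10. (x8 OR x3 OR NOT x4) — x8 is true.
  11. (x4 OR NOT x1) — x4 is true.
  12. (NOT x10 OR x3 OR NOT x2) — x3 is true.
  13. (NOT x12 OR NOT x6 OR x7) — NOT x6 is true.
  14. (x7 OR NOT x2) — x7 is true.
  15. (x2 OR NOT x5 OR x8) — x8 is true.
  16. (x12 OR x1) — x1 is true.
  17. (NOT x7 OR NOT x4 OR x1) — x1 is true.
  18. (NOT x12 OR NOT x7 OR NOT x4) — NOT x12 is true.
  19. (x3 OR NOT x7 OR x1) — x1 is true.
  20. (x3 OR x1 OR x8) — x8 is true.
  21. (x2 OR x8 OR NOT x9) — x8 is true.
  22. (NOT x10 OR NOT x12 OR x7) — NOT x12 is true.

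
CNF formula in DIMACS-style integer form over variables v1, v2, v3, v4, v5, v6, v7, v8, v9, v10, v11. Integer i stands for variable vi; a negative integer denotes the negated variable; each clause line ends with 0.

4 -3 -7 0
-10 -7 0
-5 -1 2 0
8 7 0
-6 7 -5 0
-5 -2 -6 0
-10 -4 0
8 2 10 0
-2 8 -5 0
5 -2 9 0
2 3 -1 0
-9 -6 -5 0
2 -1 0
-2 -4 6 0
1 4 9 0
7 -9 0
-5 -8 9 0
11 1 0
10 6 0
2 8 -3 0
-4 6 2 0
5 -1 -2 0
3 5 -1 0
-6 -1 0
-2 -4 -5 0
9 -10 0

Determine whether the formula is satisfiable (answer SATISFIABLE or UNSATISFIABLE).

SATISFIABLE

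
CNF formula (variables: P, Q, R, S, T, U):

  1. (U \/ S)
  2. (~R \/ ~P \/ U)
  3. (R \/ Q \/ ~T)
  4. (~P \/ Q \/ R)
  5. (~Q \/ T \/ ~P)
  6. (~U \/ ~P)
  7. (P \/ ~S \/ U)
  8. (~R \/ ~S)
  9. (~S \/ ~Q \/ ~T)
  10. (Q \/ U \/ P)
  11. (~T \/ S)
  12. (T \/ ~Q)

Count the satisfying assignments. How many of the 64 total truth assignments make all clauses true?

3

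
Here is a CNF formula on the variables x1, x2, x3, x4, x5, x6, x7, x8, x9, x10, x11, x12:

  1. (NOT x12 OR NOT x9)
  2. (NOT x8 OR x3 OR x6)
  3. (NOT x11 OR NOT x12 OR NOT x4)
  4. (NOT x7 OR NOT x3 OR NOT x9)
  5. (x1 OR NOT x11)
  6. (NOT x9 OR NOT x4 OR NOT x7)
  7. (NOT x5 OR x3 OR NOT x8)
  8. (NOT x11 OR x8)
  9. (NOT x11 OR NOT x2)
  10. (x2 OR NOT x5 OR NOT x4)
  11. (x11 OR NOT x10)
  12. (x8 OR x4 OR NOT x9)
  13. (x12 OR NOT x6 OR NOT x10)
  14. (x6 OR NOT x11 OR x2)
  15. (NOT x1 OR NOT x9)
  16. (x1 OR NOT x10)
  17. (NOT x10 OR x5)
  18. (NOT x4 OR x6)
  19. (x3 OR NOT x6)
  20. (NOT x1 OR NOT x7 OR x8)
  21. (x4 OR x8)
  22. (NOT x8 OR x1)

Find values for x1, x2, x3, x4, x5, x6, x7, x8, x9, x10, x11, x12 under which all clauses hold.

x7 occurs only negated in the remaining clauses — set x7 = False.
Pure literal: x9 appears only negated; assign x9 = False.
Set x1 = True and propagate.
The remaining clauses are satisfied by x2 = False, x3 = True, x4 = False, x5 = False, x6 = True, x8 = True, x10 = False, x11 = True, x12 = False.
Every clause has at least one true literal under this assignment.

x1 = True, x2 = False, x3 = True, x4 = False, x5 = False, x6 = True, x7 = False, x8 = True, x9 = False, x10 = False, x11 = True, x12 = False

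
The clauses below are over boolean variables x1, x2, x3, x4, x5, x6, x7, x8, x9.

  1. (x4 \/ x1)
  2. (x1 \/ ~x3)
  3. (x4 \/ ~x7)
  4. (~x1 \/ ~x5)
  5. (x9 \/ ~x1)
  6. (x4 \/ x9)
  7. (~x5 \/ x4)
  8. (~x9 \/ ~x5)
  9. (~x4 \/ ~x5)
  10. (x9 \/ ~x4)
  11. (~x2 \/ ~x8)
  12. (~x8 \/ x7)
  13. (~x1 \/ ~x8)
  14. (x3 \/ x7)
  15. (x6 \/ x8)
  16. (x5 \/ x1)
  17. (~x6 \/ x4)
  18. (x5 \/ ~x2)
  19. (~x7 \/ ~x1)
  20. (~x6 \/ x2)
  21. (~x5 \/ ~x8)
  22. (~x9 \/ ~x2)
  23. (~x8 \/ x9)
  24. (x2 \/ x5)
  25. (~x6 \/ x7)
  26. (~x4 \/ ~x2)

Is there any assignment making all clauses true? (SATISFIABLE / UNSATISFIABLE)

UNSATISFIABLE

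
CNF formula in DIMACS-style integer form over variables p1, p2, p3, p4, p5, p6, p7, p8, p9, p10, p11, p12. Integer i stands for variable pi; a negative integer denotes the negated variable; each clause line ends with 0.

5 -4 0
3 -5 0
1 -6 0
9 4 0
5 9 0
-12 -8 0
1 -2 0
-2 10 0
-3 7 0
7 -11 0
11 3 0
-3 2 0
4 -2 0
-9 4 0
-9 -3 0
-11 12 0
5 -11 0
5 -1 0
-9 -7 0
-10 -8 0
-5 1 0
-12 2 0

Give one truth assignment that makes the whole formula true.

p1 = True, p2 = True, p3 = True, p4 = True, p5 = True, p6 = True, p7 = True, p8 = False, p9 = False, p10 = True, p11 = False, p12 = False

Pure literal: p8 appears only negated; assign p8 = False.
Branch on p1: take p1 = True.
  then p5 is forced to True.
  then p3 is forced to True.
  then p7 is forced to True.
  then p2 is forced to True.
  then p10 is forced to True.
  then p4 is forced to True.
  then p9 is forced to False.
The remaining clauses are satisfied by p6 = True, p11 = False, p12 = False.
Every clause has at least one true literal under this assignment.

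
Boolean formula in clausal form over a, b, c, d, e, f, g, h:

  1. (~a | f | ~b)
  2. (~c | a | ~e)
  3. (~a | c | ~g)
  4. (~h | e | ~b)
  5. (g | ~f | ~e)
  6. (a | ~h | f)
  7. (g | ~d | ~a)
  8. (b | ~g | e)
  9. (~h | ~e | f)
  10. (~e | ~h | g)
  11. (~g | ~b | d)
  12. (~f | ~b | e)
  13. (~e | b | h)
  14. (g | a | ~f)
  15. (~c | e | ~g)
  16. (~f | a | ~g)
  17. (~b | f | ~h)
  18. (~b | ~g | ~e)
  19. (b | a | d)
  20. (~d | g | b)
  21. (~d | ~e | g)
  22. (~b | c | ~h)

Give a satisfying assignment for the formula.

Branch on a: take a = True.
For the remaining variables, b = False, c = True, d = False, e = False, f = True, g = False, h = True works.
Every clause has at least one true literal under this assignment.

a = 1, b = 0, c = 1, d = 0, e = 0, f = 1, g = 0, h = 1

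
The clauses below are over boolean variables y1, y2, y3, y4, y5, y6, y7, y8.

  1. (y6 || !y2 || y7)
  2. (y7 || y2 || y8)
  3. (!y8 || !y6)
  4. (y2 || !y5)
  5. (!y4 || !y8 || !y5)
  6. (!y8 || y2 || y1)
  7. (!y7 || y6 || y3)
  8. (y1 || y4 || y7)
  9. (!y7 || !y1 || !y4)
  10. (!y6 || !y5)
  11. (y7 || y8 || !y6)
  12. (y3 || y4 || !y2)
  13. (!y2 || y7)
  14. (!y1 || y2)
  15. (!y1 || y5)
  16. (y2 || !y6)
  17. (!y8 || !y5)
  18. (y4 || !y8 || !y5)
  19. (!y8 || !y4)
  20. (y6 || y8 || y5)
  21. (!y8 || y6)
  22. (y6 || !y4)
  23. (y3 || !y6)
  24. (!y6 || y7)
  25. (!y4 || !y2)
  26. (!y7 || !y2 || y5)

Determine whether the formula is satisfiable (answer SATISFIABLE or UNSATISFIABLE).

SATISFIABLE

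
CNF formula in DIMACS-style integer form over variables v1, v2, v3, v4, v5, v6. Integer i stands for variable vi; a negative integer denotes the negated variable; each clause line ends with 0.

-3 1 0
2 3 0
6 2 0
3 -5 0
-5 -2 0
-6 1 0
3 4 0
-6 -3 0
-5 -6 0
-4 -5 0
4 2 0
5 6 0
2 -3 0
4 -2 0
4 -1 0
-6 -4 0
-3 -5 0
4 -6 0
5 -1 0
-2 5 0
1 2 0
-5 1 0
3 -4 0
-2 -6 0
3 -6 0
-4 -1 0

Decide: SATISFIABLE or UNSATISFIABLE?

v2 = True:
  propagation gives v5=False; an empty clause results — contradiction.
v2 = False:
  propagation gives v3=True; an empty clause results — contradiction.
Every branch closes, so no satisfying assignment exists.

UNSATISFIABLE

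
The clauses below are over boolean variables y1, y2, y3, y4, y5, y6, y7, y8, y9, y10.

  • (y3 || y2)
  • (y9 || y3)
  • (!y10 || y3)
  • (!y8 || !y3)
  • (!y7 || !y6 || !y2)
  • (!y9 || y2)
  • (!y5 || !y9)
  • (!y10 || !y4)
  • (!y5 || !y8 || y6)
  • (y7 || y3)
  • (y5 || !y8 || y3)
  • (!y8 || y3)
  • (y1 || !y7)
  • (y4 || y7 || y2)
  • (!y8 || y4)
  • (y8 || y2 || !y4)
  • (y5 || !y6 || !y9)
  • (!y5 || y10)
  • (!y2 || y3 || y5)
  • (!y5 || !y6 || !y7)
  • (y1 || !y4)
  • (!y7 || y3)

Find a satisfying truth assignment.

y1=False, y2=True, y3=True, y4=False, y5=False, y6=True, y7=False, y8=False, y9=False, y10=False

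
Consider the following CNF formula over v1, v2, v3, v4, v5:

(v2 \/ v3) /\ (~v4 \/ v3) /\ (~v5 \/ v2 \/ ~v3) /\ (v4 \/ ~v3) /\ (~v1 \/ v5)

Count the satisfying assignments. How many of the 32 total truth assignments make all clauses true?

Case analysis on v3 and v2:
  v3=1, v2=1: remaining (v1,v4,v5) ∈ {(0,1,0); (0,1,1); (1,1,1)} — 3.
  v3=1, v2=0: remaining (v1,v4,v5) ∈ {(0,1,0)} — 1.
  v3=0, v2=1: remaining (v1,v4,v5) ∈ {(0,0,0); (0,0,1); (1,0,1)} — 3.
  v3=0, v2=0: a clause becomes empty — 0.
Total: 3 + 1 + 3 + 0 = 7.

7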